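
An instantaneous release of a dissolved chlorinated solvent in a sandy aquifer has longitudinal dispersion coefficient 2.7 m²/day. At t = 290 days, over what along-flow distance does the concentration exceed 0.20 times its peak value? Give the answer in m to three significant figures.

The plume is Gaussian with σ = √(2Dt) = √(2 × 2.7 × 290) = 39.57 m.
C/C_peak = exp(−Δx²/(2σ²)) = 0.20 ⇒ Δx = σ·√(−2 ln 0.20) = 39.57 × 1.794 = 70.99 m.
Width = 2Δx = 142 m.

142 m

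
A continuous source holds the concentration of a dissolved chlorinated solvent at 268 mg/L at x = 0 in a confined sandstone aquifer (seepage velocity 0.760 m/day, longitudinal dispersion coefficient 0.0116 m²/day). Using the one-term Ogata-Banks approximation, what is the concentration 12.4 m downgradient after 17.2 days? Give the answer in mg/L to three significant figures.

229 mg/L

For a continuous step input, C/C₀ ≈ ½·erfc((x−vt)/(2√(Dt))).
vt = 0.760 × 17.2 = 13.072 m and 2√(Dt) = 2√(0.0116 × 17.2) = 0.8934 m.
Argument (x−vt)/(2√(Dt)) = (12.4 − 13.072)/0.8934 = -0.7522; ½·erfc(-0.7522) = 0.8563.
C = 268 × 0.8563 = 229 mg/L.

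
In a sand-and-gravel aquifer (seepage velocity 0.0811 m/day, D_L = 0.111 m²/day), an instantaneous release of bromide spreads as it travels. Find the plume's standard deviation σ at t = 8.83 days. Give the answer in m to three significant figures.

Dispersive spreading gives a Gaussian with σ² = 2Dt; advection only shifts the center.
σ = √(2 × 0.111 × 8.83) = 1.40 m.

1.40 m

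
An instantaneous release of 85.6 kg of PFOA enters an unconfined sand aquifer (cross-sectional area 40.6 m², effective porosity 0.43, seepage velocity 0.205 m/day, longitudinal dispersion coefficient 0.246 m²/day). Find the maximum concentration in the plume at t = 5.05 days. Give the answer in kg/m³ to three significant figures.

The peak of an instantaneous 1D plume sits at x = vt; there the Gaussian factor is 1 and C_max = M/(n_e·A·√(4πDt)), where n_e·A is the pore area the mass is dissolved in.
√(4πDt) = √(4π × 0.246 × 5.05) = 3.951 m, so C_max = 85.6/(0.43 × 40.6 × 3.951) = 1.24 kg/m³.

1.24 kg/m³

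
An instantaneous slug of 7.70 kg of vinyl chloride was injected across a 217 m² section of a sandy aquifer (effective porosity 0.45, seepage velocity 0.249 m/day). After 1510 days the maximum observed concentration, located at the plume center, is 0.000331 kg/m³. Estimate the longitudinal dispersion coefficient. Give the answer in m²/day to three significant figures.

2.99 m²/day

At the plume center C_max = M/(n_e·A·√(4πDt)), so D = M²/(4πt·(n_e·A·C_max)²).
n_e·A·C_max = 0.45 × 217 × 0.000331 = 0.03232 kg/m.
D = 7.70²/(4π × 1510 × 0.03232²) = 2.99 m²/day.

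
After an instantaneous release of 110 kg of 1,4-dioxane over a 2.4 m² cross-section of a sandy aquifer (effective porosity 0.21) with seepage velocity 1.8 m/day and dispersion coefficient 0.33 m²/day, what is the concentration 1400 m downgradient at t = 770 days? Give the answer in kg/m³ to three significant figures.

3.18 kg/m³

For an instantaneous plane source, C(x,t) = M/(n_e·A·√(4πDt)) · exp(−(x−vt)²/(4Dt)), with n_e·A the pore (flow) area.
Plume center vt = 1.8 × 770 = 1386 m, so the well at 1400 m is 14 m downgradient of the peak.
√(4πDt) = 56.51 m, giving peak height M/(n_e·A·√(4πDt)) = 110/(0.21 × 2.4 × 56.51) = 3.862 kg/m³.
(x−vt)²/(4Dt) = (14)²/(4 × 0.33 × 770) = 0.1928; exp(−0.1928) = 0.8246.
C = 3.862 × 0.8246 = 3.18 kg/m³.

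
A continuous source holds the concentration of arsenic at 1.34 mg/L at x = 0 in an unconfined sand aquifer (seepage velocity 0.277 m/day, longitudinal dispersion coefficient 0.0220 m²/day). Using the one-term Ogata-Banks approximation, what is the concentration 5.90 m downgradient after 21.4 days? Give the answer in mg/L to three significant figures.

For a continuous step input, C/C₀ ≈ ½·erfc((x−vt)/(2√(Dt))).
vt = 0.277 × 21.4 = 5.9278 m and 2√(Dt) = 2√(0.0220 × 21.4) = 1.372 m.
Argument (x−vt)/(2√(Dt)) = (5.90 − 5.9278)/1.372 = -0.02026; ½·erfc(-0.02026) = 0.5114.
C = 1.34 × 0.5114 = 0.685 mg/L.

0.685 mg/L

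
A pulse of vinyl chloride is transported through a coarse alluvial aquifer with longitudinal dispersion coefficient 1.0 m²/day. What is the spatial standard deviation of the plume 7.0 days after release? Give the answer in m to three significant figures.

3.74 m

Dispersive spreading gives a Gaussian with σ² = 2Dt; advection only shifts the center.
σ = √(2 × 1.0 × 7.0) = 3.74 m.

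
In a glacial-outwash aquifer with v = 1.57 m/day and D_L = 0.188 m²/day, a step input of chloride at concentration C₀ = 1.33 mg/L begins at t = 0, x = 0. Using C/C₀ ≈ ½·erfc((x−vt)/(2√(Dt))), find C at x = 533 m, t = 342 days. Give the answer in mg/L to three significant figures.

0.846 mg/L

For a continuous step input, C/C₀ ≈ ½·erfc((x−vt)/(2√(Dt))).
vt = 1.57 × 342 = 536.94 m and 2√(Dt) = 2√(0.188 × 342) = 16.04 m.
Argument (x−vt)/(2√(Dt)) = (533 − 536.94)/16.04 = -0.2456; ½·erfc(-0.2456) = 0.6358.
C = 1.33 × 0.6358 = 0.846 mg/L.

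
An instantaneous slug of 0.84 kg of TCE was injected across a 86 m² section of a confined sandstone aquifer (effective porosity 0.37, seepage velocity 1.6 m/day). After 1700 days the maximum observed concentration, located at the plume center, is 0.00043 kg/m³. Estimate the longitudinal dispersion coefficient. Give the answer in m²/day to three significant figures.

At the plume center C_max = M/(n_e·A·√(4πDt)), so D = M²/(4πt·(n_e·A·C_max)²).
n_e·A·C_max = 0.37 × 86 × 0.00043 = 0.01368 kg/m.
D = 0.84²/(4π × 1700 × 0.01368²) = 0.176 m²/day.

0.176 m²/day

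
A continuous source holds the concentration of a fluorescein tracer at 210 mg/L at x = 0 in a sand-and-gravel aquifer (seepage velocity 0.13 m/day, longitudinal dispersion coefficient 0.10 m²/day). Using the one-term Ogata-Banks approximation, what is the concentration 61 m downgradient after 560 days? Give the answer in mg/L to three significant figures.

For a continuous step input, C/C₀ ≈ ½·erfc((x−vt)/(2√(Dt))).
vt = 0.13 × 560 = 72.8 m and 2√(Dt) = 2√(0.10 × 560) = 14.97 m.
Argument (x−vt)/(2√(Dt)) = (61 − 72.8)/14.97 = -0.7882; ½·erfc(-0.7882) = 0.8675.
C = 210 × 0.8675 = 182 mg/L.

182 mg/L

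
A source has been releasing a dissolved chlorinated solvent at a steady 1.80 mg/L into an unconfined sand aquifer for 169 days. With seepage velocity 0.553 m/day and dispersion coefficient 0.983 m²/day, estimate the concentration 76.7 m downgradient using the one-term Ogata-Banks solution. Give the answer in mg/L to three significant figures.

1.48 mg/L

For a continuous step input, C/C₀ ≈ ½·erfc((x−vt)/(2√(Dt))).
vt = 0.553 × 169 = 93.457 m and 2√(Dt) = 2√(0.983 × 169) = 25.78 m.
Argument (x−vt)/(2√(Dt)) = (76.7 − 93.457)/25.78 = -0.6500; ½·erfc(-0.6500) = 0.8210.
C = 1.80 × 0.8210 = 1.48 mg/L.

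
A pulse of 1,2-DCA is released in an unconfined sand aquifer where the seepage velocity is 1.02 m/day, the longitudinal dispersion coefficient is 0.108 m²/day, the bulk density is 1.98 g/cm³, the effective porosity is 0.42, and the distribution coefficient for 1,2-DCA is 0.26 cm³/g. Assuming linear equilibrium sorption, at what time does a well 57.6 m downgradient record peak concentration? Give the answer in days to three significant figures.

Retardation factor R = 1 + ρ_b·K_d/n = 1 + 1.98 × 0.26/0.42 = 2.226.
Sorption retards both mechanisms: v_R = v/R = 0.4582 m/day, D_R = D/R = 0.04852 m²/day.
Peak time from v_R²t² + 2D_R t − x² = 0: t = (√(D_R² + v_R²x²) − D_R)/v_R².
√(D_R² + v_R²x²) = √(0.04852² + 0.4582² × 57.6²) = 26.39; v_R² = 0.2099.
t = (26.39 − 0.04852)/0.2099 = 125 days.

125 days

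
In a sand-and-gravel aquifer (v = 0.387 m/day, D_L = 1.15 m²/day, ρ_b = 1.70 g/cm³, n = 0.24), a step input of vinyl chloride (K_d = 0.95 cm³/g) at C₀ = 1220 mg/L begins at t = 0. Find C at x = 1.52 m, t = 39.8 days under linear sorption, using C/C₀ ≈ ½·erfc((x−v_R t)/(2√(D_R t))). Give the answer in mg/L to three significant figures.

677 mg/L

Retardation factor R = 1 + ρ_b·K_d/n = 1 + 1.70 × 0.95/0.24 = 7.729.
Sorption retards both mechanisms: v_R = v/R = 0.05007 m/day, D_R = D/R = 0.1488 m²/day.
v_R·t = 0.05007 × 39.8 = 1.992786 m; 2√(D_R t) = 4.867 m; argument = (1.52 − 1.992786)/4.867 = -0.09714.
C = C₀ × ½·erfc(-0.09714) = 1220 × 0.5546 = 677 mg/L.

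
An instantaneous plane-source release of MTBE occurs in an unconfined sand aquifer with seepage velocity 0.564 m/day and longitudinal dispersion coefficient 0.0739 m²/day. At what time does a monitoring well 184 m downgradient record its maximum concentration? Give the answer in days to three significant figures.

326 days

For the 1D instantaneous-source solution, setting ∂C/∂t = 0 at fixed x gives v²t² + 2Dt − x² = 0, so t = (√(D² + v²x²) − D)/v².
√(D² + v²x²) = √(0.0739² + 0.564² × 184²) = 103.8; v² = 0.318096.
t = (103.8 − 0.0739)/0.318096 = 326 days (vs. the pure-advection estimate x/v = 326 d).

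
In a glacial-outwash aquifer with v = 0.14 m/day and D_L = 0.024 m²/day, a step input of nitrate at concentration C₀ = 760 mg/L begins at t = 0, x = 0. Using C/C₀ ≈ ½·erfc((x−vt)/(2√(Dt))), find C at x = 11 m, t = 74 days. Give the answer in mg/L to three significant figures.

279 mg/L

For a continuous step input, C/C₀ ≈ ½·erfc((x−vt)/(2√(Dt))).
vt = 0.14 × 74 = 10.36 m and 2√(Dt) = 2√(0.024 × 74) = 2.665 m.
Argument (x−vt)/(2√(Dt)) = (11 − 10.36)/2.665 = 0.2402; ½·erfc(0.2402) = 0.3670.
C = 760 × 0.3670 = 279 mg/L.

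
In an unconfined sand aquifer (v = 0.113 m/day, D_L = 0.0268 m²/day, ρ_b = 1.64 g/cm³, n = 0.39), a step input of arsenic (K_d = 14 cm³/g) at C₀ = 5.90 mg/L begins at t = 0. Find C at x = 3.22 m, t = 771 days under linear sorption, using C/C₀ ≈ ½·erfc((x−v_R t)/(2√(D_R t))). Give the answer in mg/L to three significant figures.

0.0993 mg/L

Retardation factor R = 1 + ρ_b·K_d/n = 1 + 1.64 × 14/0.39 = 59.87.
Sorption retards both mechanisms: v_R = v/R = 0.001887 m/day, D_R = D/R = 0.0004476 m²/day.
v_R·t = 0.001887 × 771 = 1.454877 m; 2√(D_R t) = 1.175 m; argument = (3.22 − 1.454877)/1.175 = 1.502.
C = C₀ × ½·erfc(1.502) = 5.90 × 0.01683 = 0.0993 mg/L.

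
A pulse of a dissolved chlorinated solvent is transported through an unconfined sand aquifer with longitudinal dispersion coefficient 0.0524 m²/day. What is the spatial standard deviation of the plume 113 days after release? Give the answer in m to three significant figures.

3.44 m

Dispersive spreading gives a Gaussian with σ² = 2Dt; advection only shifts the center.
σ = √(2 × 0.0524 × 113) = 3.44 m.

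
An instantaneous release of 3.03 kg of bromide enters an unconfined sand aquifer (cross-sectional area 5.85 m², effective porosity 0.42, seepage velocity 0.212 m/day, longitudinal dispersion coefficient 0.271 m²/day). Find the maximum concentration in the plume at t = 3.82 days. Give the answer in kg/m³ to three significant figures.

The peak of an instantaneous 1D plume sits at x = vt; there the Gaussian factor is 1 and C_max = M/(n_e·A·√(4πDt)), where n_e·A is the pore area the mass is dissolved in.
√(4πDt) = √(4π × 0.271 × 3.82) = 3.607 m, so C_max = 3.03/(0.42 × 5.85 × 3.607) = 0.342 kg/m³.

0.342 kg/m³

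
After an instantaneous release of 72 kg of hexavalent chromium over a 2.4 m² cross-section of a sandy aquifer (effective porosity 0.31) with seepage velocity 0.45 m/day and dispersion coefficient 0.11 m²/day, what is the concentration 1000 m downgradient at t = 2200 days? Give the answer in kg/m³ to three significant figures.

1.58 kg/m³

For an instantaneous plane source, C(x,t) = M/(n_e·A·√(4πDt)) · exp(−(x−vt)²/(4Dt)), with n_e·A the pore (flow) area.
Plume center vt = 0.45 × 2200 = 990 m, so the well at 1000 m is 10 m downgradient of the peak.
√(4πDt) = 55.15 m, giving peak height M/(n_e·A·√(4πDt)) = 72/(0.31 × 2.4 × 55.15) = 1.755 kg/m³.
(x−vt)²/(4Dt) = (10)²/(4 × 0.11 × 2200) = 0.1033; exp(−0.1033) = 0.9019.
C = 1.755 × 0.9019 = 1.58 kg/m³.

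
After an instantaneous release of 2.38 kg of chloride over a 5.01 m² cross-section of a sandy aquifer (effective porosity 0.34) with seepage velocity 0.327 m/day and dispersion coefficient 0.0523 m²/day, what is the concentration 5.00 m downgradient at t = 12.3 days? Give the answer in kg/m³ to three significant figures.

0.339 kg/m³

For an instantaneous plane source, C(x,t) = M/(n_e·A·√(4πDt)) · exp(−(x−vt)²/(4Dt)), with n_e·A the pore (flow) area.
Plume center vt = 0.327 × 12.3 = 4.0221 m, so the well at 5.00 m is 0.9779 m downgradient of the peak.
√(4πDt) = 2.843 m, giving peak height M/(n_e·A·√(4πDt)) = 2.38/(0.34 × 5.01 × 2.843) = 0.4915 kg/m³.
(x−vt)²/(4Dt) = (0.9779)²/(4 × 0.0523 × 12.3) = 0.3716; exp(−0.3716) = 0.6896.
C = 0.4915 × 0.6896 = 0.339 kg/m³.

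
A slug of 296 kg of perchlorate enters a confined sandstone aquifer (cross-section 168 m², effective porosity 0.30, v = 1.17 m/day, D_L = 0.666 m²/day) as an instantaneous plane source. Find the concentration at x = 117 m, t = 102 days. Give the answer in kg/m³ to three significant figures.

For an instantaneous plane source, C(x,t) = M/(n_e·A·√(4πDt)) · exp(−(x−vt)²/(4Dt)), with n_e·A the pore (flow) area.
Plume center vt = 1.17 × 102 = 119.34 m, so the well at 117 m is 2.34 m upgradient of the peak.
√(4πDt) = 29.22 m, giving peak height M/(n_e·A·√(4πDt)) = 296/(0.30 × 168 × 29.22) = 0.2010 kg/m³.
(x−vt)²/(4Dt) = (-2.34)²/(4 × 0.666 × 102) = 0.02015; exp(−0.02015) = 0.9801.
C = 0.2010 × 0.9801 = 0.197 kg/m³.

0.197 kg/m³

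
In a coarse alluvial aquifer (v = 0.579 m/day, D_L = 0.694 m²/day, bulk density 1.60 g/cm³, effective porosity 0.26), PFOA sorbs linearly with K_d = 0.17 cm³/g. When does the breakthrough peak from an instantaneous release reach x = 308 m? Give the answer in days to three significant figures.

1080 days

Retardation factor R = 1 + ρ_b·K_d/n = 1 + 1.60 × 0.17/0.26 = 2.046.
Sorption retards both mechanisms: v_R = v/R = 0.2830 m/day, D_R = D/R = 0.3392 m²/day.
Peak time from v_R²t² + 2D_R t − x² = 0: t = (√(D_R² + v_R²x²) − D_R)/v_R².
√(D_R² + v_R²x²) = √(0.3392² + 0.2830² × 308²) = 87.16; v_R² = 0.08009.
t = (87.16 − 0.3392)/0.08009 = 1080 days.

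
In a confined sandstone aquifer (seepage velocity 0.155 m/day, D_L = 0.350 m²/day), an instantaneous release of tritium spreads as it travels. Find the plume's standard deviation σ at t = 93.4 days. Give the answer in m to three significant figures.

8.09 m

Dispersive spreading gives a Gaussian with σ² = 2Dt; advection only shifts the center.
σ = √(2 × 0.350 × 93.4) = 8.09 m.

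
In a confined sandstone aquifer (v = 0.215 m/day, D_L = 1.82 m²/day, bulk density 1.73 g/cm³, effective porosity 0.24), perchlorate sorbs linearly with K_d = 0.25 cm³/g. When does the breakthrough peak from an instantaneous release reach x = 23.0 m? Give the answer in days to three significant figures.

Retardation factor R = 1 + ρ_b·K_d/n = 1 + 1.73 × 0.25/0.24 = 2.802.
Sorption retards both mechanisms: v_R = v/R = 0.07673 m/day, D_R = D/R = 0.6495 m²/day.
Peak time from v_R²t² + 2D_R t − x² = 0: t = (√(D_R² + v_R²x²) − D_R)/v_R².
√(D_R² + v_R²x²) = √(0.6495² + 0.07673² × 23.0²) = 1.881; v_R² = 0.005887.
t = (1.881 − 0.6495)/0.005887 = 209 days.

209 days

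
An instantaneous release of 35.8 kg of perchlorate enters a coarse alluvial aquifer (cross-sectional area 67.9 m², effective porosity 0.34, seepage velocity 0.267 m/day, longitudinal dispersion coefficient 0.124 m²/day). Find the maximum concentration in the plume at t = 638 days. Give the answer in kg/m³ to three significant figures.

The peak of an instantaneous 1D plume sits at x = vt; there the Gaussian factor is 1 and C_max = M/(n_e·A·√(4πDt)), where n_e·A is the pore area the mass is dissolved in.
√(4πDt) = √(4π × 0.124 × 638) = 31.53 m, so C_max = 35.8/(0.34 × 67.9 × 31.53) = 0.0492 kg/m³.

0.0492 kg/m³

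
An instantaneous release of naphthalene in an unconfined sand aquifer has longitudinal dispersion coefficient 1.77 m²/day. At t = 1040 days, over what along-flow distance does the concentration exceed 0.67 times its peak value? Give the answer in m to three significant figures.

The plume is Gaussian with σ = √(2Dt) = √(2 × 1.77 × 1040) = 60.68 m.
C/C_peak = exp(−Δx²/(2σ²)) = 0.67 ⇒ Δx = σ·√(−2 ln 0.67) = 60.68 × 0.8950 = 54.31 m.
Width = 2Δx = 109 m.

109 m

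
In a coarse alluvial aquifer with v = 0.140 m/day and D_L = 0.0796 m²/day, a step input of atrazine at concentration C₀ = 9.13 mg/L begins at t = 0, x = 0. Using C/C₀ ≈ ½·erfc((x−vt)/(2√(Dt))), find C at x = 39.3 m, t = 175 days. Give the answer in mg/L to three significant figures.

For a continuous step input, C/C₀ ≈ ½·erfc((x−vt)/(2√(Dt))).
vt = 0.140 × 175 = 24.5 m and 2√(Dt) = 2√(0.0796 × 175) = 7.465 m.
Argument (x−vt)/(2√(Dt)) = (39.3 − 24.5)/7.465 = 1.983; ½·erfc(1.983) = 0.002521.
C = 9.13 × 0.002521 = 0.0230 mg/L.

0.0230 mg/L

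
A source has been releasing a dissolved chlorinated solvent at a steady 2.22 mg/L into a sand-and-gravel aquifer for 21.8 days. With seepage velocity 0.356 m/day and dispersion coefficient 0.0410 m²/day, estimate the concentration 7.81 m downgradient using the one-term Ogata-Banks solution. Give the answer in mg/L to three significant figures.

1.08 mg/L

For a continuous step input, C/C₀ ≈ ½·erfc((x−vt)/(2√(Dt))).
vt = 0.356 × 21.8 = 7.7608 m and 2√(Dt) = 2√(0.0410 × 21.8) = 1.891 m.
Argument (x−vt)/(2√(Dt)) = (7.81 − 7.7608)/1.891 = 0.02602; ½·erfc(0.02602) = 0.4853.
C = 2.22 × 0.4853 = 1.08 mg/L.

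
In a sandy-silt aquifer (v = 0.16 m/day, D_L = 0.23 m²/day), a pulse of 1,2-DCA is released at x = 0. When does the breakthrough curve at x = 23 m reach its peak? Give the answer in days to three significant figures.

135 days

For the 1D instantaneous-source solution, setting ∂C/∂t = 0 at fixed x gives v²t² + 2Dt − x² = 0, so t = (√(D² + v²x²) − D)/v².
√(D² + v²x²) = √(0.23² + 0.16² × 23²) = 3.687; v² = 0.0256.
t = (3.687 − 0.23)/0.0256 = 135 days (vs. the pure-advection estimate x/v = 144 d).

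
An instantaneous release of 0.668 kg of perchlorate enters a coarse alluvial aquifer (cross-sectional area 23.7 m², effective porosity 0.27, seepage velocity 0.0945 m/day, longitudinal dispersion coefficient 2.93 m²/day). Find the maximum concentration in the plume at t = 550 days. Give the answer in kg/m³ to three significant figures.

0.000734 kg/m³

The peak of an instantaneous 1D plume sits at x = vt; there the Gaussian factor is 1 and C_max = M/(n_e·A·√(4πDt)), where n_e·A is the pore area the mass is dissolved in.
√(4πDt) = √(4π × 2.93 × 550) = 142.3 m, so C_max = 0.668/(0.27 × 23.7 × 142.3) = 0.000734 kg/m³.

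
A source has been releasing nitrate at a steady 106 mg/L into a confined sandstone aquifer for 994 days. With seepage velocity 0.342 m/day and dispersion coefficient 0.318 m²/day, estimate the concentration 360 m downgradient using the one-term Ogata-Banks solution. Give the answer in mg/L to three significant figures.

22.5 mg/L

For a continuous step input, C/C₀ ≈ ½·erfc((x−vt)/(2√(Dt))).
vt = 0.342 × 994 = 339.948 m and 2√(Dt) = 2√(0.318 × 994) = 35.56 m.
Argument (x−vt)/(2√(Dt)) = (360 − 339.948)/35.56 = 0.5639; ½·erfc(0.5639) = 0.2126.
C = 106 × 0.2126 = 22.5 mg/L.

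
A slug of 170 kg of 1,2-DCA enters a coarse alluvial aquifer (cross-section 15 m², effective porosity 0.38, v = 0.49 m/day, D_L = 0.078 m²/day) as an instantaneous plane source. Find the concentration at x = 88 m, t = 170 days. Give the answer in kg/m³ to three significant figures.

For an instantaneous plane source, C(x,t) = M/(n_e·A·√(4πDt)) · exp(−(x−vt)²/(4Dt)), with n_e·A the pore (flow) area.
Plume center vt = 0.49 × 170 = 83.3 m, so the well at 88 m is 4.7 m downgradient of the peak.
√(4πDt) = 12.91 m, giving peak height M/(n_e·A·√(4πDt)) = 170/(0.38 × 15 × 12.91) = 2.310 kg/m³.
(x−vt)²/(4Dt) = (4.7)²/(4 × 0.078 × 170) = 0.4165; exp(−0.4165) = 0.6594.
C = 2.310 × 0.6594 = 1.52 kg/m³.

1.52 kg/m³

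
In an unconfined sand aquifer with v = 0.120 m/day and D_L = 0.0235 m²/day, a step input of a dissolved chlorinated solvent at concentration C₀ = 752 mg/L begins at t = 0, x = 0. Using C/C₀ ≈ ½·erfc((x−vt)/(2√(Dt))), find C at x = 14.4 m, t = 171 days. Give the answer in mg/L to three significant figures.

For a continuous step input, C/C₀ ≈ ½·erfc((x−vt)/(2√(Dt))).
vt = 0.120 × 171 = 20.52 m and 2√(Dt) = 2√(0.0235 × 171) = 4.009 m.
Argument (x−vt)/(2√(Dt)) = (14.4 − 20.52)/4.009 = -1.527; ½·erfc(-1.527) = 0.9846.
C = 752 × 0.9846 = 740 mg/L.

740 mg/L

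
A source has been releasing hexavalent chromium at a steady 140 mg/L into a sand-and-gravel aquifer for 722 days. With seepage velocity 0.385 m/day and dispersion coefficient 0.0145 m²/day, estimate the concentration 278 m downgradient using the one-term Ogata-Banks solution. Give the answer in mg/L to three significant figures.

For a continuous step input, C/C₀ ≈ ½·erfc((x−vt)/(2√(Dt))).
vt = 0.385 × 722 = 277.97 m and 2√(Dt) = 2√(0.0145 × 722) = 6.471 m.
Argument (x−vt)/(2√(Dt)) = (278 − 277.97)/6.471 = 0.004636; ½·erfc(0.004636) = 0.4974.
C = 140 × 0.4974 = 69.6 mg/L.

69.6 mg/L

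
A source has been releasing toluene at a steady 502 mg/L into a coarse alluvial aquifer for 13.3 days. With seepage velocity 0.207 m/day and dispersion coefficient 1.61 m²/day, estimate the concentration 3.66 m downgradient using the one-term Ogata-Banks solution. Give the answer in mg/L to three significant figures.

For a continuous step input, C/C₀ ≈ ½·erfc((x−vt)/(2√(Dt))).
vt = 0.207 × 13.3 = 2.7531 m and 2√(Dt) = 2√(1.61 × 13.3) = 9.255 m.
Argument (x−vt)/(2√(Dt)) = (3.66 − 2.7531)/9.255 = 0.09799; ½·erfc(0.09799) = 0.4449.
C = 502 × 0.4449 = 223 mg/L.

223 mg/L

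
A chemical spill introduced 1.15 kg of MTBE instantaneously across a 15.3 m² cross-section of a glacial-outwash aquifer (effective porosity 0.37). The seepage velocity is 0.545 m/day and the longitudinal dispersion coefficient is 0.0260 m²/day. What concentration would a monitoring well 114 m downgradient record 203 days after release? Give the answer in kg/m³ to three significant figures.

0.0146 kg/m³

For an instantaneous plane source, C(x,t) = M/(n_e·A·√(4πDt)) · exp(−(x−vt)²/(4Dt)), with n_e·A the pore (flow) area.
Plume center vt = 0.545 × 203 = 110.635 m, so the well at 114 m is 3.365 m downgradient of the peak.
√(4πDt) = 8.144 m, giving peak height M/(n_e·A·√(4πDt)) = 1.15/(0.37 × 15.3 × 8.144) = 0.02494 kg/m³.
(x−vt)²/(4Dt) = (3.365)²/(4 × 0.0260 × 203) = 0.5363; exp(−0.5363) = 0.5849.
C = 0.02494 × 0.5849 = 0.0146 kg/m³.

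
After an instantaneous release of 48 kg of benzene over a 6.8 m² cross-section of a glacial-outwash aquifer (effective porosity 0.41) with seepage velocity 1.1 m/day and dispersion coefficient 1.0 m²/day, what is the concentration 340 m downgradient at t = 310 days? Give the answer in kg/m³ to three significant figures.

0.276 kg/m³

For an instantaneous plane source, C(x,t) = M/(n_e·A·√(4πDt)) · exp(−(x−vt)²/(4Dt)), with n_e·A the pore (flow) area.
Plume center vt = 1.1 × 310 = 341 m, so the well at 340 m is 1 m upgradient of the peak.
√(4πDt) = 62.41 m, giving peak height M/(n_e·A·√(4πDt)) = 48/(0.41 × 6.8 × 62.41) = 0.2759 kg/m³.
(x−vt)²/(4Dt) = (-1)²/(4 × 1.0 × 310) = 0.0008065; exp(−0.0008065) = 0.9992.
C = 0.2759 × 0.9992 = 0.276 kg/m³.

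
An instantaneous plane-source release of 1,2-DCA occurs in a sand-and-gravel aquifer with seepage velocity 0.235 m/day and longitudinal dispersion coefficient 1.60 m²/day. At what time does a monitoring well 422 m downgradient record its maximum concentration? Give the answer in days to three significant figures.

For the 1D instantaneous-source solution, setting ∂C/∂t = 0 at fixed x gives v²t² + 2Dt − x² = 0, so t = (√(D² + v²x²) − D)/v².
√(D² + v²x²) = √(1.60² + 0.235² × 422²) = 99.18; v² = 0.055225.
t = (99.18 − 1.60)/0.055225 = 1770 days (vs. the pure-advection estimate x/v = 1800 d).

1770 days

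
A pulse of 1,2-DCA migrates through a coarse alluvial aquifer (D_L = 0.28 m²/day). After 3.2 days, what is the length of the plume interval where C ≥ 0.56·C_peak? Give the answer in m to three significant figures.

The plume is Gaussian with σ = √(2Dt) = √(2 × 0.28 × 3.2) = 1.339 m.
C/C_peak = exp(−Δx²/(2σ²)) = 0.56 ⇒ Δx = σ·√(−2 ln 0.56) = 1.339 × 1.077 = 1.442 m.
Width = 2Δx = 2.88 m.

2.88 m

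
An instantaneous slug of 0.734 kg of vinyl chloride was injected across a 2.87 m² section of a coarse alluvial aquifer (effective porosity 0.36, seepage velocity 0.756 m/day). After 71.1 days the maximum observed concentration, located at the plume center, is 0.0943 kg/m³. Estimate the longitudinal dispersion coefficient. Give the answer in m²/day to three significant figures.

0.0635 m²/day

At the plume center C_max = M/(n_e·A·√(4πDt)), so D = M²/(4πt·(n_e·A·C_max)²).
n_e·A·C_max = 0.36 × 2.87 × 0.0943 = 0.09743 kg/m.
D = 0.734²/(4π × 71.1 × 0.09743²) = 0.0635 m²/day.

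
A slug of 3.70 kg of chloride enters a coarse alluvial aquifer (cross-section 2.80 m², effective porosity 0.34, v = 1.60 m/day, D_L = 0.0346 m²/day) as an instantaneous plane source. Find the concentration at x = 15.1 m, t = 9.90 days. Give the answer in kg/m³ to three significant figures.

For an instantaneous plane source, C(x,t) = M/(n_e·A·√(4πDt)) · exp(−(x−vt)²/(4Dt)), with n_e·A the pore (flow) area.
Plume center vt = 1.60 × 9.90 = 15.84 m, so the well at 15.1 m is 0.74 m upgradient of the peak.
√(4πDt) = 2.075 m, giving peak height M/(n_e·A·√(4πDt)) = 3.70/(0.34 × 2.80 × 2.075) = 1.873 kg/m³.
(x−vt)²/(4Dt) = (-0.74)²/(4 × 0.0346 × 9.90) = 0.3997; exp(−0.3997) = 0.6705.
C = 1.873 × 0.6705 = 1.26 kg/m³.

1.26 kg/m³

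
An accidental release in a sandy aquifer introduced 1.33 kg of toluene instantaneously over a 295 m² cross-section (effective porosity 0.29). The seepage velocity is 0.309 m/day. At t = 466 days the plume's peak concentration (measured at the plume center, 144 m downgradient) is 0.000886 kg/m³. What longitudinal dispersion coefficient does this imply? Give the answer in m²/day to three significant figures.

At the plume center C_max = M/(n_e·A·√(4πDt)), so D = M²/(4πt·(n_e·A·C_max)²).
n_e·A·C_max = 0.29 × 295 × 0.000886 = 0.07580 kg/m.
D = 1.33²/(4π × 466 × 0.07580²) = 0.0526 m²/day.

0.0526 m²/day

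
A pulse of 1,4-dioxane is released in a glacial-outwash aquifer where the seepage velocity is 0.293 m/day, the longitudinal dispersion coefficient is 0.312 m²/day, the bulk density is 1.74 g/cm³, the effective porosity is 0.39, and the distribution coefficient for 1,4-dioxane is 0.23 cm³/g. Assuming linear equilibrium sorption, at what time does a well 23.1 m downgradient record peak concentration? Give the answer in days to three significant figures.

Retardation factor R = 1 + ρ_b·K_d/n = 1 + 1.74 × 0.23/0.39 = 2.026.
Sorption retards both mechanisms: v_R = v/R = 0.1446 m/day, D_R = D/R = 0.1540 m²/day.
Peak time from v_R²t² + 2D_R t − x² = 0: t = (√(D_R² + v_R²x²) − D_R)/v_R².
√(D_R² + v_R²x²) = √(0.1540² + 0.1446² × 23.1²) = 3.344; v_R² = 0.02091.
t = (3.344 − 0.1540)/0.02091 = 153 days.

153 days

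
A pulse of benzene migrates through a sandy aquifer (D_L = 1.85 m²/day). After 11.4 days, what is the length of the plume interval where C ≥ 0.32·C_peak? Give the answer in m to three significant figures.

19.6 m

The plume is Gaussian with σ = √(2Dt) = √(2 × 1.85 × 11.4) = 6.495 m.
C/C_peak = exp(−Δx²/(2σ²)) = 0.32 ⇒ Δx = σ·√(−2 ln 0.32) = 6.495 × 1.510 = 9.807 m.
Width = 2Δx = 19.6 m.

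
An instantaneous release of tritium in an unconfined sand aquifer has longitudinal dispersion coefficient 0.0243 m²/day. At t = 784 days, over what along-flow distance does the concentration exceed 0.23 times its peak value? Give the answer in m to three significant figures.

The plume is Gaussian with σ = √(2Dt) = √(2 × 0.0243 × 784) = 6.173 m.
C/C_peak = exp(−Δx²/(2σ²)) = 0.23 ⇒ Δx = σ·√(−2 ln 0.23) = 6.173 × 1.714 = 10.58 m.
Width = 2Δx = 21.2 m.

21.2 m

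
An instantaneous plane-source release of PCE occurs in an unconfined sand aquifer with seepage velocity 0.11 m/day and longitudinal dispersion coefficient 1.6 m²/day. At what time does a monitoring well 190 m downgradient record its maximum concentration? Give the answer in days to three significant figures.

For the 1D instantaneous-source solution, setting ∂C/∂t = 0 at fixed x gives v²t² + 2Dt − x² = 0, so t = (√(D² + v²x²) − D)/v².
√(D² + v²x²) = √(1.6² + 0.11² × 190²) = 20.96; v² = 0.0121.
t = (20.96 − 1.6)/0.0121 = 1600 days (vs. the pure-advection estimate x/v = 1730 d).

1600 days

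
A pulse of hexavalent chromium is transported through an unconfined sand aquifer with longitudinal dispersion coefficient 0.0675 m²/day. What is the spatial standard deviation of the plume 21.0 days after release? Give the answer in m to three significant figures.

Dispersive spreading gives a Gaussian with σ² = 2Dt; advection only shifts the center.
σ = √(2 × 0.0675 × 21.0) = 1.68 m.

1.68 m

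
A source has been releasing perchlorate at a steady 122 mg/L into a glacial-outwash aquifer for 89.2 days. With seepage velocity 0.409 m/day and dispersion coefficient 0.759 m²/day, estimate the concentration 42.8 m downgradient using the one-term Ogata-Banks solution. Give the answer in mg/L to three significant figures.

35.8 mg/L

For a continuous step input, C/C₀ ≈ ½·erfc((x−vt)/(2√(Dt))).
vt = 0.409 × 89.2 = 36.4828 m and 2√(Dt) = 2√(0.759 × 89.2) = 16.46 m.
Argument (x−vt)/(2√(Dt)) = (42.8 − 36.4828)/16.46 = 0.3838; ½·erfc(0.3838) = 0.2936.
C = 122 × 0.2936 = 35.8 mg/L.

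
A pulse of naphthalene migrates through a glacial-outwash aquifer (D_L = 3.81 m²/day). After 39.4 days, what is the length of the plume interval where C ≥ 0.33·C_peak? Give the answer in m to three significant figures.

The plume is Gaussian with σ = √(2Dt) = √(2 × 3.81 × 39.4) = 17.33 m.
C/C_peak = exp(−Δx²/(2σ²)) = 0.33 ⇒ Δx = σ·√(−2 ln 0.33) = 17.33 × 1.489 = 25.80 m.
Width = 2Δx = 51.6 m.

51.6 m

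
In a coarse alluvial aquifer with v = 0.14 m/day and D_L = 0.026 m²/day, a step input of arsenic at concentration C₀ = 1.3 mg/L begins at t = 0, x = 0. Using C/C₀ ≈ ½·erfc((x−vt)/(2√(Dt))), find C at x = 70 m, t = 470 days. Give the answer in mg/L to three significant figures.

For a continuous step input, C/C₀ ≈ ½·erfc((x−vt)/(2√(Dt))).
vt = 0.14 × 470 = 65.8 m and 2√(Dt) = 2√(0.026 × 470) = 6.991 m.
Argument (x−vt)/(2√(Dt)) = (70 − 65.8)/6.991 = 0.6008; ½·erfc(0.6008) = 0.1978.
C = 1.3 × 0.1978 = 0.257 mg/L.

0.257 mg/L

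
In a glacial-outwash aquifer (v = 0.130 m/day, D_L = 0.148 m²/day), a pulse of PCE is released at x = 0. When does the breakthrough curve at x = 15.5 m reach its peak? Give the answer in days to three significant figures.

For the 1D instantaneous-source solution, setting ∂C/∂t = 0 at fixed x gives v²t² + 2Dt − x² = 0, so t = (√(D² + v²x²) − D)/v².
√(D² + v²x²) = √(0.148² + 0.130² × 15.5²) = 2.020; v² = 0.0169.
t = (2.020 − 0.148)/0.0169 = 111 days (vs. the pure-advection estimate x/v = 119 d).

111 days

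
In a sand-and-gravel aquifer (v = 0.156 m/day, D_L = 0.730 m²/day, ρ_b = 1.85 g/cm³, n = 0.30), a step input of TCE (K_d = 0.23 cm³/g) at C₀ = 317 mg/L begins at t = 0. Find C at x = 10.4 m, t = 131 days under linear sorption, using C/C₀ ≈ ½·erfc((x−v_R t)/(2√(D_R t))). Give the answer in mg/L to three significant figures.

131 mg/L

Retardation factor R = 1 + ρ_b·K_d/n = 1 + 1.85 × 0.23/0.30 = 2.418.
Sorption retards both mechanisms: v_R = v/R = 0.06452 m/day, D_R = D/R = 0.3019 m²/day.
v_R·t = 0.06452 × 131 = 8.45212 m; 2√(D_R t) = 12.58 m; argument = (10.4 − 8.45212)/12.58 = 0.1548.
C = C₀ × ½·erfc(0.1548) = 317 × 0.4134 = 131 mg/L.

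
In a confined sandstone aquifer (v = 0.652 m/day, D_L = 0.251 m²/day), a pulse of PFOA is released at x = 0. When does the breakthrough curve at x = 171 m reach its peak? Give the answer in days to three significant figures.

262 days

For the 1D instantaneous-source solution, setting ∂C/∂t = 0 at fixed x gives v²t² + 2Dt − x² = 0, so t = (√(D² + v²x²) − D)/v².
√(D² + v²x²) = √(0.251² + 0.652² × 171²) = 111.5; v² = 0.425104.
t = (111.5 − 0.251)/0.425104 = 262 days (vs. the pure-advection estimate x/v = 262 d).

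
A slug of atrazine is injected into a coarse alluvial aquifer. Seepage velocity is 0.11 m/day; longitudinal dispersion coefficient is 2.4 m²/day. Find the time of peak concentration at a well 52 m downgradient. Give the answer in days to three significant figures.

For the 1D instantaneous-source solution, setting ∂C/∂t = 0 at fixed x gives v²t² + 2Dt − x² = 0, so t = (√(D² + v²x²) − D)/v².
√(D² + v²x²) = √(2.4² + 0.11² × 52²) = 6.203; v² = 0.0121.
t = (6.203 − 2.4)/0.0121 = 314 days (vs. the pure-advection estimate x/v = 473 d).

314 days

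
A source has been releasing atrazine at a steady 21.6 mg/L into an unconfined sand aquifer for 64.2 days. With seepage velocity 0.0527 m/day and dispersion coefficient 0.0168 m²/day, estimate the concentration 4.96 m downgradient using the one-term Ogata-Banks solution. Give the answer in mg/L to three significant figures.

3.06 mg/L

For a continuous step input, C/C₀ ≈ ½·erfc((x−vt)/(2√(Dt))).
vt = 0.0527 × 64.2 = 3.38334 m and 2√(Dt) = 2√(0.0168 × 64.2) = 2.077 m.
Argument (x−vt)/(2√(Dt)) = (4.96 − 3.38334)/2.077 = 0.7591; ½·erfc(0.7591) = 0.1415.
C = 21.6 × 0.1415 = 3.06 mg/L.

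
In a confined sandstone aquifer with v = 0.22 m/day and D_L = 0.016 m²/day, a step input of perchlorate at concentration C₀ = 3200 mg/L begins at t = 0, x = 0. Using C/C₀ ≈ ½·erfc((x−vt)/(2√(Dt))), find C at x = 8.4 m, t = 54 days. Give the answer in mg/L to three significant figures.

For a continuous step input, C/C₀ ≈ ½·erfc((x−vt)/(2√(Dt))).
vt = 0.22 × 54 = 11.88 m and 2√(Dt) = 2√(0.016 × 54) = 1.859 m.
Argument (x−vt)/(2√(Dt)) = (8.4 − 11.88)/1.859 = -1.872; ½·erfc(-1.872) = 0.9959.
C = 3200 × 0.9959 = 3190 mg/L.

3190 mg/L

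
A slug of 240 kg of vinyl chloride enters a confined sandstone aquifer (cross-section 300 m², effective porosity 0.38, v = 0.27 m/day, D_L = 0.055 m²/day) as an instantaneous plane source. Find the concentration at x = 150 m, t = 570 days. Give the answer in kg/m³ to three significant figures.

For an instantaneous plane source, C(x,t) = M/(n_e·A·√(4πDt)) · exp(−(x−vt)²/(4Dt)), with n_e·A the pore (flow) area.
Plume center vt = 0.27 × 570 = 153.9 m, so the well at 150 m is 3.9 m upgradient of the peak.
√(4πDt) = 19.85 m, giving peak height M/(n_e·A·√(4πDt)) = 240/(0.38 × 300 × 19.85) = 0.1061 kg/m³.
(x−vt)²/(4Dt) = (-3.9)²/(4 × 0.055 × 570) = 0.1213; exp(−0.1213) = 0.8858.
C = 0.1061 × 0.8858 = 0.0940 kg/m³.

0.0940 kg/m³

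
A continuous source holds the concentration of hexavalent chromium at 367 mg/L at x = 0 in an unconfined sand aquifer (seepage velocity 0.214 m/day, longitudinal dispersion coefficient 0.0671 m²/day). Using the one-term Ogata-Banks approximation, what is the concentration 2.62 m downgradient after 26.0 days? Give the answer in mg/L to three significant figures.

For a continuous step input, C/C₀ ≈ ½·erfc((x−vt)/(2√(Dt))).
vt = 0.214 × 26.0 = 5.564 m and 2√(Dt) = 2√(0.0671 × 26.0) = 2.642 m.
Argument (x−vt)/(2√(Dt)) = (2.62 − 5.564)/2.642 = -1.114; ½·erfc(-1.114) = 0.9424.
C = 367 × 0.9424 = 346 mg/L.

346 mg/L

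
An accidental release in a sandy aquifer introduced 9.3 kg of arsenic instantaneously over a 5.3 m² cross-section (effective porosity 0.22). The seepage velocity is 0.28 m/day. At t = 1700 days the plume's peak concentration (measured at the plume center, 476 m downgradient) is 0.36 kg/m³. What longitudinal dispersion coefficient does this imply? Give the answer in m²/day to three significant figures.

0.0230 m²/day

At the plume center C_max = M/(n_e·A·√(4πDt)), so D = M²/(4πt·(n_e·A·C_max)²).
n_e·A·C_max = 0.22 × 5.3 × 0.36 = 0.4198 kg/m.
D = 9.3²/(4π × 1700 × 0.4198²) = 0.0230 m²/day.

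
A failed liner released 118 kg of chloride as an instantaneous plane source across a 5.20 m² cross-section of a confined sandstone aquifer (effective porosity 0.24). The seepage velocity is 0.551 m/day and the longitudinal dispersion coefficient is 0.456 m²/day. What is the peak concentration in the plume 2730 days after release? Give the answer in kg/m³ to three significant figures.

0.756 kg/m³

The peak of an instantaneous 1D plume sits at x = vt; there the Gaussian factor is 1 and C_max = M/(n_e·A·√(4πDt)), where n_e·A is the pore area the mass is dissolved in.
√(4πDt) = √(4π × 0.456 × 2730) = 125.1 m, so C_max = 118/(0.24 × 5.20 × 125.1) = 0.756 kg/m³.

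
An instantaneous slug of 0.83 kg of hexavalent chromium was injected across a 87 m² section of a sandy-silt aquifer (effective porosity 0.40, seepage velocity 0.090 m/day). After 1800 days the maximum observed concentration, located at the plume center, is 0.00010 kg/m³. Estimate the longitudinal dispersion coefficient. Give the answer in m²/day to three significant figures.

2.51 m²/day

At the plume center C_max = M/(n_e·A·√(4πDt)), so D = M²/(4πt·(n_e·A·C_max)²).
n_e·A·C_max = 0.40 × 87 × 0.00010 = 0.003480 kg/m.
D = 0.83²/(4π × 1800 × 0.003480²) = 2.51 m²/day.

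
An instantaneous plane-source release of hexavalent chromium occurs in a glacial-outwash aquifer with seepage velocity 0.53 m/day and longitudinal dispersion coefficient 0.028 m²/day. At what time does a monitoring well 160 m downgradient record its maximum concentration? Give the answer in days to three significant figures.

302 days

For the 1D instantaneous-source solution, setting ∂C/∂t = 0 at fixed x gives v²t² + 2Dt − x² = 0, so t = (√(D² + v²x²) − D)/v².
√(D² + v²x²) = √(0.028² + 0.53² × 160²) = 84.80; v² = 0.2809.
t = (84.80 − 0.028)/0.2809 = 302 days (vs. the pure-advection estimate x/v = 302 d).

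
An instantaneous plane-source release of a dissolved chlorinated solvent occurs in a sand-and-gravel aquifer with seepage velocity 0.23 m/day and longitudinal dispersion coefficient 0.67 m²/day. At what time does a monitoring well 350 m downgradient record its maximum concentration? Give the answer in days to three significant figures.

For the 1D instantaneous-source solution, setting ∂C/∂t = 0 at fixed x gives v²t² + 2Dt − x² = 0, so t = (√(D² + v²x²) − D)/v².
√(D² + v²x²) = √(0.67² + 0.23² × 350²) = 80.50; v² = 0.0529.
t = (80.50 − 0.67)/0.0529 = 1510 days (vs. the pure-advection estimate x/v = 1520 d).

1510 days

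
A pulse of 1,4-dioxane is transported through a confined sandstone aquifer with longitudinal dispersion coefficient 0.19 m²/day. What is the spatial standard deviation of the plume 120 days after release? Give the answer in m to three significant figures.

Dispersive spreading gives a Gaussian with σ² = 2Dt; advection only shifts the center.
σ = √(2 × 0.19 × 120) = 6.75 m.

6.75 m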